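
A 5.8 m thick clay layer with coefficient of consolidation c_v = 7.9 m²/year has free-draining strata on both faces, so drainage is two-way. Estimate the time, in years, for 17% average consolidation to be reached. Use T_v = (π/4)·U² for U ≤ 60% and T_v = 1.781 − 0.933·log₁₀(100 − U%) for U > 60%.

t ≈ 0.0242 years

Drainage path length: H_d = H/2 = 2.9 m (double drainage).
U ≤ 60%: T_v = (π/4)·U² = (π/4)×0.17² = 0.022698.
t = T_v·H_d²/c_v = 0.022698×2.9²/7.9 = 0.02416 years.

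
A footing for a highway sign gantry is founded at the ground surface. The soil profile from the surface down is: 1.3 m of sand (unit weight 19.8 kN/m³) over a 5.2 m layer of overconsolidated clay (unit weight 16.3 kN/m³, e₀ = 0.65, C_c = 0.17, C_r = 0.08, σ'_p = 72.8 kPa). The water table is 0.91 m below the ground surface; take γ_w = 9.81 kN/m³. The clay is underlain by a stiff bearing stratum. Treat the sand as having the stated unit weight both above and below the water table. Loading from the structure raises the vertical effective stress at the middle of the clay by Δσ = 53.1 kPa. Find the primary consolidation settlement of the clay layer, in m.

S_c ≈ 0.123 m

Mid-depth of clay below the ground surface: z = 1.3 + 5.2/2 = 3.9 m.
Total vertical stress at mid-clay: σ_v = 19.8×1.3 + 16.3×2.6 = 68.12 kPa.
Pore pressure: u = 9.81×(3.9 − 0.91) = 29.332 kPa.
Initial effective stress: σ'_0 = σ_v − u = 68.12 − 29.332 = 38.788 kPa.
Final effective stress: σ'_f = 38.788 + 53.1 = 91.888 kPa.
σ'_f = 91.888 > σ'_p = 72.8 kPa, so the stress path crosses the preconsolidation pressure — recompression up to σ'_p, then virgin compression beyond:
S_c = H/(1+e₀)·[C_r·log₁₀(σ'_p/σ'_0) + C_c·log₁₀(σ'_f/σ'_p)]
    = 5.2/1.65 × [0.08×log₁₀(72.8/38.788) + 0.17×log₁₀(91.888/72.8)]
    = 3.1515 × [0.021875 + 0.017192] = 0.1231 m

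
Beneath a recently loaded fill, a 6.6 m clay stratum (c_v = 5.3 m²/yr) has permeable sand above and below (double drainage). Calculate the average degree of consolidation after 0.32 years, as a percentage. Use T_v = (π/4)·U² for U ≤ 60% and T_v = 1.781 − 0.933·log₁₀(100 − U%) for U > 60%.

U ≈ 44.5 %

Drainage path length: H_d = H/2 = 3.3 m (double drainage).
T_v = c_v·t/H_d² = 5.3×0.32/3.3² = 0.15574.
T_v = 0.15574 corresponds to the U ≤ 60% branch:
U = √(4T_v/π) = 0.4453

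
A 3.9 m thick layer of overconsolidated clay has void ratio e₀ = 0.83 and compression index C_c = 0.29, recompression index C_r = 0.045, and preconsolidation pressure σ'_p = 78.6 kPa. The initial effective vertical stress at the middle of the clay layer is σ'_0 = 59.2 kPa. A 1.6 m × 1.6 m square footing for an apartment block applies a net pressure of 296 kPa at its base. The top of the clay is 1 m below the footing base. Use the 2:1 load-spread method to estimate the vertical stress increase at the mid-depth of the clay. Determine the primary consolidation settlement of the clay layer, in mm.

Mid-depth of clay below the footing base: z = 1 + 3.9/2 = 2.95 m.
Stress increase at mid-clay by the 2:1 spreading method:
Δσ = qBL/((B+z)(L+z)) = 296×1.6×1.6/((1.6+2.95)(1.6+2.95)) = 36.602 kPa
Final effective stress: σ'_f = 59.2 + 36.602 = 95.802 kPa.
σ'_f = 95.802 > σ'_p = 78.6 kPa, so the stress path crosses the preconsolidation pressure — recompression up to σ'_p, then virgin compression beyond:
S_c = H/(1+e₀)·[C_r·log₁₀(σ'_p/σ'_0) + C_c·log₁₀(σ'_f/σ'_p)]
    = 3.9/1.83 × [0.045×log₁₀(78.6/59.2) + 0.29×log₁₀(95.802/78.6)]
    = 2.1311 × [0.0055395 + 0.024926] = 0.06493 m

S_c ≈ 64.9 mm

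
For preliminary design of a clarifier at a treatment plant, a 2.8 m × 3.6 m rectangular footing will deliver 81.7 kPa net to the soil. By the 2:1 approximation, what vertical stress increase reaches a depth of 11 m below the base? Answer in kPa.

By the 2:1 method the load spreads at 1 horizontal : 2 vertical, so at depth z the loaded area has grown by z in each plan dimension:
Δσ = qBL/((B+z)(L+z)) = 81.7×2.8×3.6/((2.8+11)(3.6+11)) = 4.0874 kPa

Δσ_z ≈ 4.09 kPa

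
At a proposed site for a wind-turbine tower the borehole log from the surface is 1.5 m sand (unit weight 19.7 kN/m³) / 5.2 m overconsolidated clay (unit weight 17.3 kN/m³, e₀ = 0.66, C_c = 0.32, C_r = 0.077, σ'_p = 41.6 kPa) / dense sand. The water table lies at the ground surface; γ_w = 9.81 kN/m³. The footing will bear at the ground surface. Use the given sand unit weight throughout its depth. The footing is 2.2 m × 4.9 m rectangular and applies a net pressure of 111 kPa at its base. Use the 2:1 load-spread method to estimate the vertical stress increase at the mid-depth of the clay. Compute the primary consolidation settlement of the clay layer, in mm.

S_c ≈ 145 mm

Mid-depth of clay below the ground surface: z = 1.5 + 5.2/2 = 4.1 m.
Total vertical stress at mid-clay: σ_v = 19.7×1.5 + 17.3×2.6 = 74.53 kPa.
Pore pressure: u = 9.81×(4.1 − 0) = 40.221 kPa.
Initial effective stress: σ'_0 = σ_v − u = 74.53 − 40.221 = 34.309 kPa.
Stress increase at mid-clay by the 2:1 spreading method:
Δσ = qBL/((B+z)(L+z)) = 111×2.2×4.9/((2.2+4.1)(4.9+4.1)) = 21.104 kPa
Final effective stress: σ'_f = 34.309 + 21.104 = 55.413 kPa.
σ'_f = 55.413 > σ'_p = 41.6 kPa, so the stress path crosses the preconsolidation pressure — recompression up to σ'_p, then virgin compression beyond:
S_c = H/(1+e₀)·[C_r·log₁₀(σ'_p/σ'_0) + C_c·log₁₀(σ'_f/σ'_p)]
    = 5.2/1.66 × [0.077×log₁₀(41.6/34.309) + 0.32×log₁₀(55.413/41.6)]
    = 3.1325 × [0.0064438 + 0.039846] = 0.145 m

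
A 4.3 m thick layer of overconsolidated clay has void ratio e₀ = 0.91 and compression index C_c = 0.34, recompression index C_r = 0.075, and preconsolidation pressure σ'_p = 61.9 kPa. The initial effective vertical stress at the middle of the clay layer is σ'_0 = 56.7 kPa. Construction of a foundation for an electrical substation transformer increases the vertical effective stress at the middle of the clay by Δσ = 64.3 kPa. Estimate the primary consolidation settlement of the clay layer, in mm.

Final effective stress: σ'_f = 56.7 + 64.3 = 121 kPa.
σ'_f = 121 > σ'_p = 61.9 kPa, so the stress path crosses the preconsolidation pressure — recompression up to σ'_p, then virgin compression beyond:
S_c = H/(1+e₀)·[C_r·log₁₀(σ'_p/σ'_0) + C_c·log₁₀(σ'_f/σ'_p)]
    = 4.3/1.91 × [0.075×log₁₀(61.9/56.7) + 0.34×log₁₀(121/61.9)]
    = 2.2513 × [0.0028581 + 0.098972] = 0.2293 m

S_c ≈ 229 mm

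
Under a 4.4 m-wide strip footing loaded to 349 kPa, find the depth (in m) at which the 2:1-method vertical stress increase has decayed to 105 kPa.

z ≈ 10.2 m

2:1 spreading — at depth z the loaded area has grown by z in each plan dimension:
qB/(B+z) = Δσ_z ⇒ z = qB/Δσ_z − B = 349×4.4/105 − 4.4 = 10.22 m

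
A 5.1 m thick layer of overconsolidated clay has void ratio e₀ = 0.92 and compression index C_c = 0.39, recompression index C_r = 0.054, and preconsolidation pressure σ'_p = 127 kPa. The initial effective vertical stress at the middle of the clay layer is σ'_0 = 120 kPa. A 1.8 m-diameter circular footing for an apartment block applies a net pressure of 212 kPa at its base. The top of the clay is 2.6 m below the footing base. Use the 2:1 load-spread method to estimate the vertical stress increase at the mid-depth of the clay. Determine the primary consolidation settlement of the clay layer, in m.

S_c ≈ 0.0284 m

Mid-depth of clay below the footing base: z = 2.6 + 5.1/2 = 5.15 m.
Stress increase at mid-clay by the 2:1 spreading method:
Δσ ≈ qD²/(D+z)² = 212×1.8²/(1.8+5.15)² = 14.22 kPa
Final effective stress: σ'_f = 120 + 14.22 = 134.22 kPa.
σ'_f = 134.22 > σ'_p = 127 kPa, so the stress path crosses the preconsolidation pressure — recompression up to σ'_p, then virgin compression beyond:
S_c = H/(1+e₀)·[C_r·log₁₀(σ'_p/σ'_0) + C_c·log₁₀(σ'_f/σ'_p)]
    = 5.1/1.92 × [0.054×log₁₀(127/120) + 0.39×log₁₀(134.22/127)]
    = 2.6562 × [0.0013296 + 0.0093653] = 0.02841 m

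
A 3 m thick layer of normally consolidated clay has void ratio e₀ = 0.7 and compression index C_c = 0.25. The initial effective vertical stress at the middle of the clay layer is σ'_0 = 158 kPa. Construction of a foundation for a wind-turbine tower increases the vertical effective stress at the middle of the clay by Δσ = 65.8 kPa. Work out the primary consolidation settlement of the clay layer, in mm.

S_c ≈ 66.7 mm

Final effective stress: σ'_f = σ'_0 + Δσ = 158 + 65.8 = 223.8 kPa.
Normally consolidated clay, so the full stress increment lies on the virgin compression line:
S_c = C_c·H/(1+e₀)·log₁₀(σ'_f/σ'_0) = 0.25×3/(1+0.7)×log₁₀(223.8/158)
    = 0.44118 × 0.1512 = 0.06671 m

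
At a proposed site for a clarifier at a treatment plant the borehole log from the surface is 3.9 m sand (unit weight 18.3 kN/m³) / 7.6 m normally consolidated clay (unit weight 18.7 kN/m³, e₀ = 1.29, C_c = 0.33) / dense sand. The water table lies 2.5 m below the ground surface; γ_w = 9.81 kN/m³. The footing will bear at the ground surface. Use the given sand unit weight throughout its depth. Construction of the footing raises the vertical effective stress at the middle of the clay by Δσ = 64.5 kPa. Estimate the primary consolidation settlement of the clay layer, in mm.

Mid-depth of clay below the ground surface: z = 3.9 + 7.6/2 = 7.7 m.
Total vertical stress at mid-clay: σ_v = 18.3×3.9 + 18.7×3.8 = 142.43 kPa.
Pore pressure: u = 9.81×(7.7 − 2.5) = 51.012 kPa.
Initial effective stress: σ'_0 = σ_v − u = 142.43 − 51.012 = 91.418 kPa.
Final effective stress: σ'_f = σ'_0 + Δσ = 91.418 + 64.5 = 155.92 kPa.
Normally consolidated clay, so the full stress increment lies on the virgin compression line:
S_c = C_c·H/(1+e₀)·log₁₀(σ'_f/σ'_0) = 0.33×7.6/(1+1.29)×log₁₀(155.92/91.418)
    = 1.0952 × 0.23187 = 0.2539 m

S_c ≈ 254 mm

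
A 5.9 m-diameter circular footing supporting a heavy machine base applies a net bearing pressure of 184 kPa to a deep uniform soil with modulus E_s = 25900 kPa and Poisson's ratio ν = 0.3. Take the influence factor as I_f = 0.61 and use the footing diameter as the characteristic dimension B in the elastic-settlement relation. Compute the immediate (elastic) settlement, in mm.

S_e ≈ 23.3 mm

Immediate (elastic) settlement: S_e = q·B·(1−ν²)/E_s · I_f.
S_e = 184 × 5.9 × (1 − 0.3²) / 25900 × 0.61
    = 184 × 5.9 × 0.91 / 25900 × 0.61
    = 0.02327 m = 23.27 mm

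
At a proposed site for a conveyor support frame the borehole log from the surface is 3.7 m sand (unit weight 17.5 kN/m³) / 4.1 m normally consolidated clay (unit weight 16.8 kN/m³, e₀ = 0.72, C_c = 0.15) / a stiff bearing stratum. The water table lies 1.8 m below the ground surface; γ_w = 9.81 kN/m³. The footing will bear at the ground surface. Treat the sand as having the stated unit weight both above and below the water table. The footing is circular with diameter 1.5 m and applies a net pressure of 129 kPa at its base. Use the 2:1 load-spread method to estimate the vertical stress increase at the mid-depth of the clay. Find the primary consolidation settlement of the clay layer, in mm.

S_c ≈ 13.6 mm

Mid-depth of clay below the ground surface: z = 3.7 + 4.1/2 = 5.75 m.
Total vertical stress at mid-clay: σ_v = 17.5×3.7 + 16.8×2.05 = 99.19 kPa.
Pore pressure: u = 9.81×(5.75 − 1.8) = 38.75 kPa.
Initial effective stress: σ'_0 = σ_v − u = 99.19 − 38.75 = 60.44 kPa.
Stress increase at mid-clay by the 2:1 spreading method:
Δσ ≈ qD²/(D+z)² = 129×1.5²/(1.5+5.75)² = 5.522 kPa
Final effective stress: σ'_f = σ'_0 + Δσ = 60.44 + 5.522 = 65.962 kPa.
Normally consolidated clay, so the full stress increment lies on the virgin compression line:
S_c = C_c·H/(1+e₀)·log₁₀(σ'_f/σ'_0) = 0.15×4.1/(1+0.72)×log₁₀(65.962/60.44)
    = 0.35756 × 0.037969 = 0.01358 m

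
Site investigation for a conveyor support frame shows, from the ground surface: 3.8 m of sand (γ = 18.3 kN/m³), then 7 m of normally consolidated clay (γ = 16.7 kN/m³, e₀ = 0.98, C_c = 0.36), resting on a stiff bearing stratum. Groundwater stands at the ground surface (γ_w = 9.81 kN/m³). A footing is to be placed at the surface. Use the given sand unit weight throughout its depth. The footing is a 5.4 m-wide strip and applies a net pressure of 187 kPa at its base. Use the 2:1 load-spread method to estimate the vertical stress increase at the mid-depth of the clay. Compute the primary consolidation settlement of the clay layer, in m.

S_c ≈ 0.486 m

Mid-depth of clay below the ground surface: z = 3.8 + 7/2 = 7.3 m.
Total vertical stress at mid-clay: σ_v = 18.3×3.8 + 16.7×3.5 = 127.99 kPa.
Pore pressure: u = 9.81×(7.3 − 0) = 71.613 kPa.
Initial effective stress: σ'_0 = σ_v − u = 127.99 − 71.613 = 56.377 kPa.
Stress increase at mid-clay by the 2:1 spreading method:
Δσ = qB/(B+z) = 187×5.4/(5.4+7.3) = 79.512 kPa
Final effective stress: σ'_f = σ'_0 + Δσ = 56.377 + 79.512 = 135.89 kPa.
Normally consolidated clay, so the full stress increment lies on the virgin compression line:
S_c = C_c·H/(1+e₀)·log₁₀(σ'_f/σ'_0) = 0.36×7/(1+0.98)×log₁₀(135.89/56.377)
    = 1.2727 × 0.38209 = 0.4863 m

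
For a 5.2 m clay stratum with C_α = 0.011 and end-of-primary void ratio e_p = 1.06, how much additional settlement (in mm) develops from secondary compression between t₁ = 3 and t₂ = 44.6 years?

S_s ≈ 32.5 mm

Secondary compression: S_s = C_α·H/(1+e_p)·log₁₀(t₂/t₁)
S_s = 0.011×5.2/(1+1.06)×log₁₀(44.6/3)
    = 0.02777 × 1.172 = 0.03255 m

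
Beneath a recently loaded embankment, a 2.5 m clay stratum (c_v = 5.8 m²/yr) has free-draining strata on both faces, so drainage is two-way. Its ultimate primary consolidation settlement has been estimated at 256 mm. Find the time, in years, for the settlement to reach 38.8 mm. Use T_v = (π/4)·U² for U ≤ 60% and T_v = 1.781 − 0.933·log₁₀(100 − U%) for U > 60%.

t ≈ 0.00486 years

Drainage path length: H_d = H/2 = 1.25 m (double drainage).
U = S(t)/S_ult = 38.8/256 = 0.1516.
U ≤ 60%: T_v = (π/4)·U² = (π/4)×0.15156² = 0.018042.
t = T_v·H_d²/c_v = 0.018042×1.25²/5.8 = 0.00486 years.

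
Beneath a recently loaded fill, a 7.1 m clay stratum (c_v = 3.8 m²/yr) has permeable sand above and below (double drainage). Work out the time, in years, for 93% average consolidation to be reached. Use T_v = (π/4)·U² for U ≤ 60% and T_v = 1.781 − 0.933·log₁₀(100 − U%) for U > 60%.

Drainage path length: H_d = H/2 = 3.55 m (double drainage).
U > 60%: T_v = 1.781 − 0.933·log₁₀(100 − 93) = 0.99252.
t = T_v·H_d²/c_v = 0.99252×3.55²/3.8 = 3.292 years.

t ≈ 3.29 years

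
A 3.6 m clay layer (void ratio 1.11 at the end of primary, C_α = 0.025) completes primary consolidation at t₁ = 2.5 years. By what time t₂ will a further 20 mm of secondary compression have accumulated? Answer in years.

S_s = C_α·H/(1+e_p)·log₁₀(t₂/t₁) ⇒ log₁₀(t₂/t₁) = S_s·(1+e_p)/(C_α·H).
log₁₀(t₂/t₁) = 0.02 × (1+1.11) / (0.025×3.6) = 0.4689
t₂ = t₁ × 10^0.4689 = 2.5 × 2.944 = 7.359 years

t₂ ≈ 7.36 years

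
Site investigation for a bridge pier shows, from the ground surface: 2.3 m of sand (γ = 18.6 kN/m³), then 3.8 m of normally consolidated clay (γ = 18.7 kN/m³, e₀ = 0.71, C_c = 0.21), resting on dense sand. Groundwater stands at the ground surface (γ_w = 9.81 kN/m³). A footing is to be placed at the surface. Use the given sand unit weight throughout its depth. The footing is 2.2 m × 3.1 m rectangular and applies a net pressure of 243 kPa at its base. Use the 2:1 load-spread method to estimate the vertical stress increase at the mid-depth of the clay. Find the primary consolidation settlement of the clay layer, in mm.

S_c ≈ 136 mm

Mid-depth of clay below the ground surface: z = 2.3 + 3.8/2 = 4.2 m.
Total vertical stress at mid-clay: σ_v = 18.6×2.3 + 18.7×1.9 = 78.31 kPa.
Pore pressure: u = 9.81×(4.2 − 0) = 41.202 kPa.
Initial effective stress: σ'_0 = σ_v − u = 78.31 − 41.202 = 37.108 kPa.
Stress increase at mid-clay by the 2:1 spreading method:
Δσ = qBL/((B+z)(L+z)) = 243×2.2×3.1/((2.2+4.2)(3.1+4.2)) = 35.472 kPa
Final effective stress: σ'_f = σ'_0 + Δσ = 37.108 + 35.472 = 72.58 kPa.
Normally consolidated clay, so the full stress increment lies on the virgin compression line:
S_c = C_c·H/(1+e₀)·log₁₀(σ'_f/σ'_0) = 0.21×3.8/(1+0.71)×log₁₀(72.58/37.108)
    = 0.46667 × 0.29135 = 0.136 m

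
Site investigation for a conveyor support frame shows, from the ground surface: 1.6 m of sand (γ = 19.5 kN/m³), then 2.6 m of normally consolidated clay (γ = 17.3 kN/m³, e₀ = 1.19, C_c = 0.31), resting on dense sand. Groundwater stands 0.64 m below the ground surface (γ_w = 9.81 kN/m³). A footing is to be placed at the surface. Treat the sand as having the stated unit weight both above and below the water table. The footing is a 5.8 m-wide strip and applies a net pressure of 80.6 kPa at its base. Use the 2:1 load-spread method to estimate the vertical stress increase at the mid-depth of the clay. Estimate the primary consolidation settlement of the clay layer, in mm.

Mid-depth of clay below the ground surface: z = 1.6 + 2.6/2 = 2.9 m.
Total vertical stress at mid-clay: σ_v = 19.5×1.6 + 17.3×1.3 = 53.69 kPa.
Pore pressure: u = 9.81×(2.9 − 0.64) = 22.171 kPa.
Initial effective stress: σ'_0 = σ_v − u = 53.69 − 22.171 = 31.519 kPa.
Stress increase at mid-clay by the 2:1 spreading method:
Δσ = qB/(B+z) = 80.6×5.8/(5.8+2.9) = 53.733 kPa
Final effective stress: σ'_f = σ'_0 + Δσ = 31.519 + 53.733 = 85.252 kPa.
Normally consolidated clay, so the full stress increment lies on the virgin compression line:
S_c = C_c·H/(1+e₀)·log₁₀(σ'_f/σ'_0) = 0.31×2.6/(1+1.19)×log₁₀(85.252/31.519)
    = 0.36804 × 0.43213 = 0.159 m

S_c ≈ 159 mm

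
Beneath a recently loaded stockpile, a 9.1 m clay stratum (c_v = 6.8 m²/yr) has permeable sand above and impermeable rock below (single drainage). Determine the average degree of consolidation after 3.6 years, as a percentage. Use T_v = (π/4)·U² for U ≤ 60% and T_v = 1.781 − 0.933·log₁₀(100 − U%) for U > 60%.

Drainage path length: H_d = H = 9.1 m (single drainage).
T_v = c_v·t/H_d² = 6.8×3.6/9.1² = 0.29562.
T_v = 0.29562 corresponds to the U > 60% branch:
U = 1 − 10^((1.781 − T_v)/0.933)/100 = 0.6091

U ≈ 60.9 %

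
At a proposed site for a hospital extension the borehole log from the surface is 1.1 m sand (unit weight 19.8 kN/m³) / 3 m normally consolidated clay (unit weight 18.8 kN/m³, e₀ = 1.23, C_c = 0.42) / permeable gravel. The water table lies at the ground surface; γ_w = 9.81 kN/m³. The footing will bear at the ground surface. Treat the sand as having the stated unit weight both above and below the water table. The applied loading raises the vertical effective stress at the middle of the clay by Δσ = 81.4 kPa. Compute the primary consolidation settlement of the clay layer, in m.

S_c ≈ 0.359 m

Mid-depth of clay below the ground surface: z = 1.1 + 3/2 = 2.6 m.
Total vertical stress at mid-clay: σ_v = 19.8×1.1 + 18.8×1.5 = 49.98 kPa.
Pore pressure: u = 9.81×(2.6 − 0) = 25.506 kPa.
Initial effective stress: σ'_0 = σ_v − u = 49.98 − 25.506 = 24.474 kPa.
Final effective stress: σ'_f = σ'_0 + Δσ = 24.474 + 81.4 = 105.87 kPa.
Normally consolidated clay, so the full stress increment lies on the virgin compression line:
S_c = C_c·H/(1+e₀)·log₁₀(σ'_f/σ'_0) = 0.42×3/(1+1.23)×log₁₀(105.87/24.474)
    = 0.56502 × 0.63607 = 0.3594 m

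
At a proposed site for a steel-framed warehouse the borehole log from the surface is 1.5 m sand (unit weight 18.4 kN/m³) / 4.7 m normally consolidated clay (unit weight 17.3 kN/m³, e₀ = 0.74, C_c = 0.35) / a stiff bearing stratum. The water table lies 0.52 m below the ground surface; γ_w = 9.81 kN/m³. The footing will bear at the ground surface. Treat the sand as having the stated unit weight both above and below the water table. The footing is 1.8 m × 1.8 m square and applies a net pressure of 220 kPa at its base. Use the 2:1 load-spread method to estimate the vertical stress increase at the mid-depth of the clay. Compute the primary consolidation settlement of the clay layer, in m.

Mid-depth of clay below the ground surface: z = 1.5 + 4.7/2 = 3.85 m.
Total vertical stress at mid-clay: σ_v = 18.4×1.5 + 17.3×2.35 = 68.255 kPa.
Pore pressure: u = 9.81×(3.85 − 0.52) = 32.667 kPa.
Initial effective stress: σ'_0 = σ_v − u = 68.255 − 32.667 = 35.588 kPa.
Stress increase at mid-clay by the 2:1 spreading method:
Δσ = qBL/((B+z)(L+z)) = 220×1.8×1.8/((1.8+3.85)(1.8+3.85)) = 22.329 kPa
Final effective stress: σ'_f = σ'_0 + Δσ = 35.588 + 22.329 = 57.917 kPa.
Normally consolidated clay, so the full stress increment lies on the virgin compression line:
S_c = C_c·H/(1+e₀)·log₁₀(σ'_f/σ'_0) = 0.35×4.7/(1+0.74)×log₁₀(57.917/35.588)
    = 0.9454 × 0.2115 = 0.2 m

S_c ≈ 0.2 m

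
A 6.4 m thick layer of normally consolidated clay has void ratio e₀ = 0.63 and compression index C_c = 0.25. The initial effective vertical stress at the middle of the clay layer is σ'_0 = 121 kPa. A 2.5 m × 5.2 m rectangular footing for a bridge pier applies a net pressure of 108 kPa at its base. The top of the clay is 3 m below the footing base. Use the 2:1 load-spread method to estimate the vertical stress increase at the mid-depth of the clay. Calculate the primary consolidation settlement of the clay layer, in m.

S_c ≈ 0.0472 m

Mid-depth of clay below the footing base: z = 3 + 6.4/2 = 6.2 m.
Stress increase at mid-clay by the 2:1 spreading method:
Δσ = qBL/((B+z)(L+z)) = 108×2.5×5.2/((2.5+6.2)(5.2+6.2)) = 14.156 kPa
Final effective stress: σ'_f = σ'_0 + Δσ = 121 + 14.156 = 135.16 kPa.
Normally consolidated clay, so the full stress increment lies on the virgin compression line:
S_c = C_c·H/(1+e₀)·log₁₀(σ'_f/σ'_0) = 0.25×6.4/(1+0.63)×log₁₀(135.16/121)
    = 0.9816 × 0.048063 = 0.04718 m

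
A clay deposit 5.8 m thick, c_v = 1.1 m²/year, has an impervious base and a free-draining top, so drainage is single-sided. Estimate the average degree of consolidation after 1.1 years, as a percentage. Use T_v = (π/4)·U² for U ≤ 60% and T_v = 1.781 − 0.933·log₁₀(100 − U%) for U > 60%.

Drainage path length: H_d = H = 5.8 m (single drainage).
T_v = c_v·t/H_d² = 1.1×1.1/5.8² = 0.035969.
T_v = 0.035969 corresponds to the U ≤ 60% branch:
U = √(4T_v/π) = 0.214

U ≈ 21.4 %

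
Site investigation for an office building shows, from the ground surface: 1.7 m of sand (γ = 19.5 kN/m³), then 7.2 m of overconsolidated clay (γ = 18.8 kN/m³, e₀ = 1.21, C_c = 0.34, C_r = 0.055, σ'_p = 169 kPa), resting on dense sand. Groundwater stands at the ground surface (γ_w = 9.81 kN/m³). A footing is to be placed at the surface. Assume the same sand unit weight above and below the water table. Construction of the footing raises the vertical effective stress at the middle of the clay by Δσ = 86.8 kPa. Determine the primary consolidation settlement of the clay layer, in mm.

S_c ≈ 79.5 mm

Mid-depth of clay below the ground surface: z = 1.7 + 7.2/2 = 5.3 m.
Total vertical stress at mid-clay: σ_v = 19.5×1.7 + 18.8×3.6 = 100.83 kPa.
Pore pressure: u = 9.81×(5.3 − 0) = 51.993 kPa.
Initial effective stress: σ'_0 = σ_v − u = 100.83 − 51.993 = 48.837 kPa.
Final effective stress: σ'_f = 48.837 + 86.8 = 135.64 kPa.
σ'_f = 135.64 ≤ σ'_p = 169 kPa, so the clay remains overconsolidated and only the recompression index applies:
S_c = C_r·H/(1+e₀)·log₁₀(σ'_f/σ'_0) = 0.055×7.2/2.21×log₁₀(135.64/48.837)
    = 0.17918 × 0.44364 = 0.07949 m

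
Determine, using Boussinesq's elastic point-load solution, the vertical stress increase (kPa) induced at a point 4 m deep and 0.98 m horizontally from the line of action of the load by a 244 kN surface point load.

Δσ_z ≈ 6.29 kPa

Boussinesq vertical stress below a point load on an elastic half-space:
Δσ_z = 3P/(2πz²) · [1 + (r/z)²]^(−5/2)
r/z = 0.98/4 = 0.245; [1+(r/z)²]^(−5/2) = 0.86439.
Δσ_z = 3×244/(2π×4²) × 0.86439 = 7.2813 × 0.86439 = 6.294 kPa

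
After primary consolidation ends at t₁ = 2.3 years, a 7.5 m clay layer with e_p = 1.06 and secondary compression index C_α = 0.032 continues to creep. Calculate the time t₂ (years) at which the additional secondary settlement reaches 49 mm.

S_s = C_α·H/(1+e_p)·log₁₀(t₂/t₁) ⇒ log₁₀(t₂/t₁) = S_s·(1+e_p)/(C_α·H).
log₁₀(t₂/t₁) = 0.049 × (1+1.06) / (0.032×7.5) = 0.4206
t₂ = t₁ × 10^0.4206 = 2.3 × 2.634 = 6.058 years

t₂ ≈ 6.06 years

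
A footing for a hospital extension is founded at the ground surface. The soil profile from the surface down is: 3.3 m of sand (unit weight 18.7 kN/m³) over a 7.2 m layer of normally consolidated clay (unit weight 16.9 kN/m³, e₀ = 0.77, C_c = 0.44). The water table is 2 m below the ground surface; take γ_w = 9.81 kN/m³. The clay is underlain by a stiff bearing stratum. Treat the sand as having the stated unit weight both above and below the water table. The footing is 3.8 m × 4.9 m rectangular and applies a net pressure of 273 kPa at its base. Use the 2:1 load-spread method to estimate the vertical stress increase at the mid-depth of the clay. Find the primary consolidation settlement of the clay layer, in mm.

Mid-depth of clay below the ground surface: z = 3.3 + 7.2/2 = 6.9 m.
Total vertical stress at mid-clay: σ_v = 18.7×3.3 + 16.9×3.6 = 122.55 kPa.
Pore pressure: u = 9.81×(6.9 − 2) = 48.069 kPa.
Initial effective stress: σ'_0 = σ_v − u = 122.55 − 48.069 = 74.481 kPa.
Stress increase at mid-clay by the 2:1 spreading method:
Δσ = qBL/((B+z)(L+z)) = 273×3.8×4.9/((3.8+6.9)(4.9+6.9)) = 40.26 kPa
Final effective stress: σ'_f = σ'_0 + Δσ = 74.481 + 40.26 = 114.74 kPa.
Normally consolidated clay, so the full stress increment lies on the virgin compression line:
S_c = C_c·H/(1+e₀)·log₁₀(σ'_f/σ'_0) = 0.44×7.2/(1+0.77)×log₁₀(114.74/74.481)
    = 1.7898 × 0.18767 = 0.3359 m

S_c ≈ 336 mm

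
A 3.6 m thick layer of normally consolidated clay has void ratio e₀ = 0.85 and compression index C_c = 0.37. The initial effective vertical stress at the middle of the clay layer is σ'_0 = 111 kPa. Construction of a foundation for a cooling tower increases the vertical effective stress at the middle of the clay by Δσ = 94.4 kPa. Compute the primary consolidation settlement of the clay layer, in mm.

S_c ≈ 192 mm

Final effective stress: σ'_f = σ'_0 + Δσ = 111 + 94.4 = 205.4 kPa.
Normally consolidated clay, so the full stress increment lies on the virgin compression line:
S_c = C_c·H/(1+e₀)·log₁₀(σ'_f/σ'_0) = 0.37×3.6/(1+0.85)×log₁₀(205.4/111)
    = 0.72 × 0.26728 = 0.1924 m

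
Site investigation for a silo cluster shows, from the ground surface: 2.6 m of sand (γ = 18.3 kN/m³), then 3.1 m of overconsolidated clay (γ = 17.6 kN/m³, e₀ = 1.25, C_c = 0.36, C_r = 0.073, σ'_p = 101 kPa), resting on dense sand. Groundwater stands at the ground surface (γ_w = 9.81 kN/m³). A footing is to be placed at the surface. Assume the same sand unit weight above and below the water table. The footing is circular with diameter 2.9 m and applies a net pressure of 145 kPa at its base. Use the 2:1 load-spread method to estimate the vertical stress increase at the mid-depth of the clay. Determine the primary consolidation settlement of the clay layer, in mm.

S_c ≈ 23.7 mm

Mid-depth of clay below the ground surface: z = 2.6 + 3.1/2 = 4.15 m.
Total vertical stress at mid-clay: σ_v = 18.3×2.6 + 17.6×1.55 = 74.86 kPa.
Pore pressure: u = 9.81×(4.15 − 0) = 40.712 kPa.
Initial effective stress: σ'_0 = σ_v − u = 74.86 − 40.712 = 34.148 kPa.
Stress increase at mid-clay by the 2:1 spreading method:
Δσ ≈ qD²/(D+z)² = 145×2.9²/(2.9+4.15)² = 24.535 kPa
Final effective stress: σ'_f = 34.148 + 24.535 = 58.683 kPa.
σ'_f = 58.683 ≤ σ'_p = 101 kPa, so the clay remains overconsolidated and only the recompression index applies:
S_c = C_r·H/(1+e₀)·log₁₀(σ'_f/σ'_0) = 0.073×3.1/2.25×log₁₀(58.683/34.148)
    = 0.10058 × 0.23515 = 0.02365 m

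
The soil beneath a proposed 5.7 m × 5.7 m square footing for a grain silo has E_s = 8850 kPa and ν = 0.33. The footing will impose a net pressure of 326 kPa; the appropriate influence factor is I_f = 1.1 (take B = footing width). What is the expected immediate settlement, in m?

Immediate (elastic) settlement: S_e = q·B·(1−ν²)/E_s · I_f.
S_e = 326 × 5.7 × (1 − 0.33²) / 8850 × 1.1
    = 326 × 5.7 × 0.8911 / 8850 × 1.1
    = 0.2058 m

S_e ≈ 0.206 m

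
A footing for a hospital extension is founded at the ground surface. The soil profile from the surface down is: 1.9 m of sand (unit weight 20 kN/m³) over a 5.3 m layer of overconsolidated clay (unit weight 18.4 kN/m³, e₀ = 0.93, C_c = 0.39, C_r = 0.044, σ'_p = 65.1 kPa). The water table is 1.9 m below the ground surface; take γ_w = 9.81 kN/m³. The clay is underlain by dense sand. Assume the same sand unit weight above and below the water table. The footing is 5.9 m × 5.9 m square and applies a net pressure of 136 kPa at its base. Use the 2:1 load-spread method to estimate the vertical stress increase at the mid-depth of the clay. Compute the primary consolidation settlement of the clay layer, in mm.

Mid-depth of clay below the ground surface: z = 1.9 + 5.3/2 = 4.55 m.
Total vertical stress at mid-clay: σ_v = 20×1.9 + 18.4×2.65 = 86.76 kPa.
Pore pressure: u = 9.81×(4.55 − 1.9) = 25.997 kPa.
Initial effective stress: σ'_0 = σ_v − u = 86.76 − 25.997 = 60.763 kPa.
Stress increase at mid-clay by the 2:1 spreading method:
Δσ = qBL/((B+z)(L+z)) = 136×5.9×5.9/((5.9+4.55)(5.9+4.55)) = 43.352 kPa
Final effective stress: σ'_f = 60.763 + 43.352 = 104.11 kPa.
σ'_f = 104.11 > σ'_p = 65.1 kPa, so the stress path crosses the preconsolidation pressure — recompression up to σ'_p, then virgin compression beyond:
S_c = H/(1+e₀)·[C_r·log₁₀(σ'_p/σ'_0) + C_c·log₁₀(σ'_f/σ'_p)]
    = 5.3/1.93 × [0.044×log₁₀(65.1/60.763) + 0.39×log₁₀(104.11/65.1)]
    = 2.7461 × [0.0013174 + 0.079525] = 0.222 m

S_c ≈ 222 mm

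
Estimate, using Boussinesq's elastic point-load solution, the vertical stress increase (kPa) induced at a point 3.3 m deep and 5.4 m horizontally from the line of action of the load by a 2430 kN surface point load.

Δσ_z ≈ 4.11 kPa

Boussinesq vertical stress below a point load on an elastic half-space:
Δσ_z = 3P/(2πz²) · [1 + (r/z)²]^(−5/2)
r/z = 5.4/3.3 = 1.6364; [1+(r/z)²]^(−5/2) = 0.038553.
Δσ_z = 3×2430/(2π×3.3²) × 0.038553 = 106.54 × 0.038553 = 4.107 kPa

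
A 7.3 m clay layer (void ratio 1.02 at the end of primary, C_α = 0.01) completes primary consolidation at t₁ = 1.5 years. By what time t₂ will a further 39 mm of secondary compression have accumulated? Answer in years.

S_s = C_α·H/(1+e_p)·log₁₀(t₂/t₁) ⇒ log₁₀(t₂/t₁) = S_s·(1+e_p)/(C_α·H).
log₁₀(t₂/t₁) = 0.039 × (1+1.02) / (0.01×7.3) = 1.079
t₂ = t₁ × 10^1.079 = 1.5 × 12 = 18 years

t₂ ≈ 18 years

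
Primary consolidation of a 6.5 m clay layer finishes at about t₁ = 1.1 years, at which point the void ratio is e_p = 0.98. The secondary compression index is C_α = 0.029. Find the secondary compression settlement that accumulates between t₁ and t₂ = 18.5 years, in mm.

Secondary compression: S_s = C_α·H/(1+e_p)·log₁₀(t₂/t₁)
S_s = 0.029×6.5/(1+0.98)×log₁₀(18.5/1.1)
    = 0.0952 × 1.226 = 0.1167 m

S_s ≈ 117 mm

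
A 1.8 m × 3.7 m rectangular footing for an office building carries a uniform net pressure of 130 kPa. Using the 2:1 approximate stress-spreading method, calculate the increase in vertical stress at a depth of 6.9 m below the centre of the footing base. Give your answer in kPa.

Δσ_z ≈ 9.39 kPa

By the 2:1 method the load spreads at 1 horizontal : 2 vertical, so at depth z the loaded area has grown by z in each plan dimension:
Δσ = qBL/((B+z)(L+z)) = 130×1.8×3.7/((1.8+6.9)(3.7+6.9)) = 9.3884 kPa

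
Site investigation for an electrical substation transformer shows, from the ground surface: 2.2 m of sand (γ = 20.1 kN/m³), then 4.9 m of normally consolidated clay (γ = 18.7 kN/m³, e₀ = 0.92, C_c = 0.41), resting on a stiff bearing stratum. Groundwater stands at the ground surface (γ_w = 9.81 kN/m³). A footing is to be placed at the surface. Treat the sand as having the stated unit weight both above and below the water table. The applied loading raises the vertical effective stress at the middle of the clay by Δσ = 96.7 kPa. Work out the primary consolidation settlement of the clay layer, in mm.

S_c ≈ 525 mm

Mid-depth of clay below the ground surface: z = 2.2 + 4.9/2 = 4.65 m.
Total vertical stress at mid-clay: σ_v = 20.1×2.2 + 18.7×2.45 = 90.035 kPa.
Pore pressure: u = 9.81×(4.65 − 0) = 45.617 kPa.
Initial effective stress: σ'_0 = σ_v − u = 90.035 − 45.617 = 44.418 kPa.
Final effective stress: σ'_f = σ'_0 + Δσ = 44.418 + 96.7 = 141.12 kPa.
Normally consolidated clay, so the full stress increment lies on the virgin compression line:
S_c = C_c·H/(1+e₀)·log₁₀(σ'_f/σ'_0) = 0.41×4.9/(1+0.92)×log₁₀(141.12/44.418)
    = 1.0464 × 0.50203 = 0.5253 m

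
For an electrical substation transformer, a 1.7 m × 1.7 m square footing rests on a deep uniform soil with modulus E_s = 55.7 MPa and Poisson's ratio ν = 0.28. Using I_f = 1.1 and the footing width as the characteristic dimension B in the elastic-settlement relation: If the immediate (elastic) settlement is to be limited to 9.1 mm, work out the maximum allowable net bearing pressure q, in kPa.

E_s = 55.7 MPa = 55700 kPa.
S_e = q·B·(1−ν²)/E_s · I_f  ⇒  q = S_e·E_s / (B·(1−ν²)·I_f).
q = 0.0091 × 55700 / (1.7 × 0.9216 × 1.1) = 294.1 kPa

q ≈ 294 kPa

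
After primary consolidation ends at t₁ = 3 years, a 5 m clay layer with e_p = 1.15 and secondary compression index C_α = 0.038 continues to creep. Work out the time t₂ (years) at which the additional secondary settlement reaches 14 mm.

t₂ ≈ 4.32 years

S_s = C_α·H/(1+e_p)·log₁₀(t₂/t₁) ⇒ log₁₀(t₂/t₁) = S_s·(1+e_p)/(C_α·H).
log₁₀(t₂/t₁) = 0.014 × (1+1.15) / (0.038×5) = 0.1584
t₂ = t₁ × 10^0.1584 = 3 × 1.44 = 4.321 years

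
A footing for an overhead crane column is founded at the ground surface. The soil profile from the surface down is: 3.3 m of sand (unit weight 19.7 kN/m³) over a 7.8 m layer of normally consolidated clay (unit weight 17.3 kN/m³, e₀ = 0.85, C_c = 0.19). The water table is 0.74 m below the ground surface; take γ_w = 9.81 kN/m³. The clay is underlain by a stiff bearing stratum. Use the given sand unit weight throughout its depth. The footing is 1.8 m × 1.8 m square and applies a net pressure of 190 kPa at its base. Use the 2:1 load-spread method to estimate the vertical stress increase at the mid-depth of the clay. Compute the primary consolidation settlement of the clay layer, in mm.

S_c ≈ 36.3 mm

Mid-depth of clay below the ground surface: z = 3.3 + 7.8/2 = 7.2 m.
Total vertical stress at mid-clay: σ_v = 19.7×3.3 + 17.3×3.9 = 132.48 kPa.
Pore pressure: u = 9.81×(7.2 − 0.74) = 63.373 kPa.
Initial effective stress: σ'_0 = σ_v − u = 132.48 − 63.373 = 69.107 kPa.
Stress increase at mid-clay by the 2:1 spreading method:
Δσ = qBL/((B+z)(L+z)) = 190×1.8×1.8/((1.8+7.2)(1.8+7.2)) = 7.6 kPa
Final effective stress: σ'_f = σ'_0 + Δσ = 69.107 + 7.6 = 76.707 kPa.
Normally consolidated clay, so the full stress increment lies on the virgin compression line:
S_c = C_c·H/(1+e₀)·log₁₀(σ'_f/σ'_0) = 0.19×7.8/(1+0.85)×log₁₀(76.707/69.107)
    = 0.80108 × 0.045313 = 0.0363 m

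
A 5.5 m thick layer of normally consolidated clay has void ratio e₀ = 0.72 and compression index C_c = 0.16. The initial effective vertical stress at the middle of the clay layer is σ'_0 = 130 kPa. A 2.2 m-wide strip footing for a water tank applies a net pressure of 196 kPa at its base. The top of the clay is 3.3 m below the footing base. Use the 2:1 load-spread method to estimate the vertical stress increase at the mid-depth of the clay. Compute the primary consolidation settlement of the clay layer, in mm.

Mid-depth of clay below the footing base: z = 3.3 + 5.5/2 = 6.05 m.
Stress increase at mid-clay by the 2:1 spreading method:
Δσ = qB/(B+z) = 196×2.2/(2.2+6.05) = 52.267 kPa
Final effective stress: σ'_f = σ'_0 + Δσ = 130 + 52.267 = 182.27 kPa.
Normally consolidated clay, so the full stress increment lies on the virgin compression line:
S_c = C_c·H/(1+e₀)·log₁₀(σ'_f/σ'_0) = 0.16×5.5/(1+0.72)×log₁₀(182.27/130)
    = 0.51163 × 0.14677 = 0.07509 m

S_c ≈ 75.1 mm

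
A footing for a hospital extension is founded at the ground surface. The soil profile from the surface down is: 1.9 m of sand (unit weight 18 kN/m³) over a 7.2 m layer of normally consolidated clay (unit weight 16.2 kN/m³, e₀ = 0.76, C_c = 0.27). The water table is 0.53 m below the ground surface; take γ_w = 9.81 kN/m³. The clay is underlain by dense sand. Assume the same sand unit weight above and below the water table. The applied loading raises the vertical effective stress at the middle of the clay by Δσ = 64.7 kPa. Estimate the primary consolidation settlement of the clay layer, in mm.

Mid-depth of clay below the ground surface: z = 1.9 + 7.2/2 = 5.5 m.
Total vertical stress at mid-clay: σ_v = 18×1.9 + 16.2×3.6 = 92.52 kPa.
Pore pressure: u = 9.81×(5.5 − 0.53) = 48.756 kPa.
Initial effective stress: σ'_0 = σ_v − u = 92.52 − 48.756 = 43.764 kPa.
Final effective stress: σ'_f = σ'_0 + Δσ = 43.764 + 64.7 = 108.46 kPa.
Normally consolidated clay, so the full stress increment lies on the virgin compression line:
S_c = C_c·H/(1+e₀)·log₁₀(σ'_f/σ'_0) = 0.27×7.2/(1+0.76)×log₁₀(108.46/43.764)
    = 1.1045 × 0.39415 = 0.4353 m

S_c ≈ 435 mm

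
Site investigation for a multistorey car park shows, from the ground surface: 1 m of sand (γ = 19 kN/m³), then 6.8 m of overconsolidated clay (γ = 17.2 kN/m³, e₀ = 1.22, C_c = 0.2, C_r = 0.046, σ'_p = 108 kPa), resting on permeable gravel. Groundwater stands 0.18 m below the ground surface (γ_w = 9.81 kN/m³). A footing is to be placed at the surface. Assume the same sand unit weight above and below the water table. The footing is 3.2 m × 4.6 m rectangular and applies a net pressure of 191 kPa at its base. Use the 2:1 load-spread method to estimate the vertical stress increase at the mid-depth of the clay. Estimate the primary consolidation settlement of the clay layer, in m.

Mid-depth of clay below the ground surface: z = 1 + 6.8/2 = 4.4 m.
Total vertical stress at mid-clay: σ_v = 19×1 + 17.2×3.4 = 77.48 kPa.
Pore pressure: u = 9.81×(4.4 − 0.18) = 41.398 kPa.
Initial effective stress: σ'_0 = σ_v − u = 77.48 − 41.398 = 36.082 kPa.
Stress increase at mid-clay by the 2:1 spreading method:
Δσ = qBL/((B+z)(L+z)) = 191×3.2×4.6/((3.2+4.4)(4.6+4.4)) = 41.104 kPa
Final effective stress: σ'_f = 36.082 + 41.104 = 77.186 kPa.
σ'_f = 77.186 ≤ σ'_p = 108 kPa, so the clay remains overconsolidated and only the recompression index applies:
S_c = C_r·H/(1+e₀)·log₁₀(σ'_f/σ'_0) = 0.046×6.8/2.22×log₁₀(77.186/36.082)
    = 0.1409 × 0.33025 = 0.04653 m

S_c ≈ 0.0465 m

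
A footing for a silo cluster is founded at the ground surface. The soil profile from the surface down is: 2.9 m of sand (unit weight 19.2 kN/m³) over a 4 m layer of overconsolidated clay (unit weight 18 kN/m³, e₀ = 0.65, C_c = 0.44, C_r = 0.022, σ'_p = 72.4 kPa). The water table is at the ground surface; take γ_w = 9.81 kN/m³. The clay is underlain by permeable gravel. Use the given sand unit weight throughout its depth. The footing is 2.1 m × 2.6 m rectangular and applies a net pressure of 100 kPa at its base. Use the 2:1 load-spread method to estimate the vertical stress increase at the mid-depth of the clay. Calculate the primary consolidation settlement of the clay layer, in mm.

S_c ≈ 4.95 mm

Mid-depth of clay below the ground surface: z = 2.9 + 4/2 = 4.9 m.
Total vertical stress at mid-clay: σ_v = 19.2×2.9 + 18×2 = 91.68 kPa.
Pore pressure: u = 9.81×(4.9 − 0) = 48.069 kPa.
Initial effective stress: σ'_0 = σ_v − u = 91.68 − 48.069 = 43.611 kPa.
Stress increase at mid-clay by the 2:1 spreading method:
Δσ = qBL/((B+z)(L+z)) = 100×2.1×2.6/((2.1+4.9)(2.6+4.9)) = 10.4 kPa
Final effective stress: σ'_f = 43.611 + 10.4 = 54.011 kPa.
σ'_f = 54.011 ≤ σ'_p = 72.4 kPa, so the clay remains overconsolidated and only the recompression index applies:
S_c = C_r·H/(1+e₀)·log₁₀(σ'_f/σ'_0) = 0.022×4/1.65×log₁₀(54.011/43.611)
    = 0.053332 × 0.092886 = 0.004954 m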